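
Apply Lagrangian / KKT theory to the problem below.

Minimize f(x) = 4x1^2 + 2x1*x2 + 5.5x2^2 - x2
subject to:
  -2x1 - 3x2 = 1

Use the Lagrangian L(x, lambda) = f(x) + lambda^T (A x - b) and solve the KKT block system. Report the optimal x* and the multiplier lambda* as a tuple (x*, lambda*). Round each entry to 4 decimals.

Form the Lagrangian:
  L(x, lambda) = (1/2) x^T Q x + c^T x + lambda^T (A x - b)
Stationarity (grad_x L = 0): Q x + c + A^T lambda = 0.
Primal feasibility: A x = b.

This gives the KKT block system:
  [ Q   A^T ] [ x     ]   [-c ]
  [ A    0  ] [ lambda ] = [ b ]

Solving the linear system:
  x*      = (-0.2391, -0.1739)
  lambda* = (-1.1304)
  f(x*)   = 0.6522

x* = (-0.2391, -0.1739), lambda* = (-1.1304)


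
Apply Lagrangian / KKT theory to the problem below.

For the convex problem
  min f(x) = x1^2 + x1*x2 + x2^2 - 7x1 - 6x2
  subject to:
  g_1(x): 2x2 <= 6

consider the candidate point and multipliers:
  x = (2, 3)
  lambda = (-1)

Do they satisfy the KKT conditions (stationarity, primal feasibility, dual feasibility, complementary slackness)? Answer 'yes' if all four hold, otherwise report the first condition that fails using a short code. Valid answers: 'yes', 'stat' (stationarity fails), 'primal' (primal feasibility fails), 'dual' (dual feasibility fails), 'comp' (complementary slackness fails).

Gradient of f: grad f(x) = Q x + c = (0, 2)
Constraint values g_i(x) = a_i^T x - b_i:
  g_1((2, 3)) = 0
Stationarity residual: grad f(x) + sum_i lambda_i a_i = (0, 0)
  -> stationarity OK
Primal feasibility (all g_i <= 0): OK
Dual feasibility (all lambda_i >= 0): FAILS
Complementary slackness (lambda_i * g_i(x) = 0 for all i): OK

Verdict: the first failing condition is dual_feasibility -> dual.

dual


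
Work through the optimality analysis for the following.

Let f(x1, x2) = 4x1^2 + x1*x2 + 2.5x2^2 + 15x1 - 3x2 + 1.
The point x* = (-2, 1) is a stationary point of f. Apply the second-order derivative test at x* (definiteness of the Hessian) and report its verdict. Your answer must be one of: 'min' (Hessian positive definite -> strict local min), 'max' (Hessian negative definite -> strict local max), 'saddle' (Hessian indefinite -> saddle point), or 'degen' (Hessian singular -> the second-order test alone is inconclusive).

Compute the Hessian H = grad^2 f:
  H = [[8, 1], [1, 5]]
Verify stationarity: grad f(x*) = H x* + g = (0, 0).
Eigenvalues of H: 4.6972, 8.3028.
Both eigenvalues > 0, so H is positive definite -> x* is a strict local min.

min


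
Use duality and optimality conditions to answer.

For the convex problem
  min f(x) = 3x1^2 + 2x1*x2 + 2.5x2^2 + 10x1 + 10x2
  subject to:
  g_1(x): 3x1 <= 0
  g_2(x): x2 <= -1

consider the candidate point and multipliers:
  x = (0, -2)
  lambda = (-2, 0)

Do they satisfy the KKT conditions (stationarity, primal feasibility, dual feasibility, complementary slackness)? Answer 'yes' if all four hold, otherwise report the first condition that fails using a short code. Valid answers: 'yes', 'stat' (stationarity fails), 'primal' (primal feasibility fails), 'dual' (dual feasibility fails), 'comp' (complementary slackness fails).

Gradient of f: grad f(x) = Q x + c = (6, 0)
Constraint values g_i(x) = a_i^T x - b_i:
  g_1((0, -2)) = 0
  g_2((0, -2)) = -1
Stationarity residual: grad f(x) + sum_i lambda_i a_i = (0, 0)
  -> stationarity OK
Primal feasibility (all g_i <= 0): OK
Dual feasibility (all lambda_i >= 0): FAILS
Complementary slackness (lambda_i * g_i(x) = 0 for all i): OK

Verdict: the first failing condition is dual_feasibility -> dual.

dual


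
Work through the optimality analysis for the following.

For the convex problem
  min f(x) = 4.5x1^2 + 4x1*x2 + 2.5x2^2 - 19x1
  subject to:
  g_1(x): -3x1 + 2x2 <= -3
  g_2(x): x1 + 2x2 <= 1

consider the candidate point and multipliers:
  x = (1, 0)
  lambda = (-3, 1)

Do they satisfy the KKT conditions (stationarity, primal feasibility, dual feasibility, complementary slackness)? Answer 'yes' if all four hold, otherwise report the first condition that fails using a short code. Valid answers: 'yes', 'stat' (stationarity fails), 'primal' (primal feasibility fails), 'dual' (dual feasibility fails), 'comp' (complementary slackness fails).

Gradient of f: grad f(x) = Q x + c = (-10, 4)
Constraint values g_i(x) = a_i^T x - b_i:
  g_1((1, 0)) = 0
  g_2((1, 0)) = 0
Stationarity residual: grad f(x) + sum_i lambda_i a_i = (0, 0)
  -> stationarity OK
Primal feasibility (all g_i <= 0): OK
Dual feasibility (all lambda_i >= 0): FAILS
Complementary slackness (lambda_i * g_i(x) = 0 for all i): OK

Verdict: the first failing condition is dual_feasibility -> dual.

dual


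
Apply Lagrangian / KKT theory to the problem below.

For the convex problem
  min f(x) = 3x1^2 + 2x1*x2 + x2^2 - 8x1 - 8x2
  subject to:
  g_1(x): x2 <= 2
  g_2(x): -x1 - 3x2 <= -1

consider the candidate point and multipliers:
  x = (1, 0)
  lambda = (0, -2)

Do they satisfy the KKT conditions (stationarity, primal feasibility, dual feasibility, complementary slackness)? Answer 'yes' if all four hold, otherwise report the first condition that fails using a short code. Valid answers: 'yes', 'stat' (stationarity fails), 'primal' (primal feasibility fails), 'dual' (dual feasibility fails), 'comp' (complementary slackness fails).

Gradient of f: grad f(x) = Q x + c = (-2, -6)
Constraint values g_i(x) = a_i^T x - b_i:
  g_1((1, 0)) = -2
  g_2((1, 0)) = 0
Stationarity residual: grad f(x) + sum_i lambda_i a_i = (0, 0)
  -> stationarity OK
Primal feasibility (all g_i <= 0): OK
Dual feasibility (all lambda_i >= 0): FAILS
Complementary slackness (lambda_i * g_i(x) = 0 for all i): OK

Verdict: the first failing condition is dual_feasibility -> dual.

dual


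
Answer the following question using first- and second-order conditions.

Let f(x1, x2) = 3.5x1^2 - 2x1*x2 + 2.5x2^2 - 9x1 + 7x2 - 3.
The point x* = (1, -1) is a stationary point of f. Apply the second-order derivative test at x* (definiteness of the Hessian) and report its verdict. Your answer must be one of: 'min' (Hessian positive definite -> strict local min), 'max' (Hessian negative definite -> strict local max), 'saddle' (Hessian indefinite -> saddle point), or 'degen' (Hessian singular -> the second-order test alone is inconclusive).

Compute the Hessian H = grad^2 f:
  H = [[7, -2], [-2, 5]]
Verify stationarity: grad f(x*) = H x* + g = (0, 0).
Eigenvalues of H: 3.7639, 8.2361.
Both eigenvalues > 0, so H is positive definite -> x* is a strict local min.

min


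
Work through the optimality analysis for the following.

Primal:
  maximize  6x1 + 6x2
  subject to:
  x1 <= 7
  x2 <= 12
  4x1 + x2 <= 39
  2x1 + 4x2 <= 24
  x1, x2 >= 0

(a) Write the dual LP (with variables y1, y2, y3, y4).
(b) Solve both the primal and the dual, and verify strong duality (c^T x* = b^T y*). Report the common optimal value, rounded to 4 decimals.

The standard primal-dual pair for 'max c^T x s.t. A x <= b, x >= 0' is:
  Dual:  min b^T y  s.t.  A^T y >= c,  y >= 0.

So the dual LP is:
  minimize  7y1 + 12y2 + 39y3 + 24y4
  subject to:
    y1 + 4y3 + 2y4 >= 6
    y2 + y3 + 4y4 >= 6
    y1, y2, y3, y4 >= 0

Solving the primal: x* = (7, 2.5).
  primal value c^T x* = 57.
Solving the dual: y* = (3, 0, 0, 1.5).
  dual value b^T y* = 57.
Strong duality: c^T x* = b^T y*. Confirmed.

57


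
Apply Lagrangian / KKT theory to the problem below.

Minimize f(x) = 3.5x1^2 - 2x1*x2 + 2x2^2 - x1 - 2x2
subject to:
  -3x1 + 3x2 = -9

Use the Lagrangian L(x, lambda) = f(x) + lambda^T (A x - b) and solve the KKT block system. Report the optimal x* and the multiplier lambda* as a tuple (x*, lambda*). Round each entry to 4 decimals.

Form the Lagrangian:
  L(x, lambda) = (1/2) x^T Q x + c^T x + lambda^T (A x - b)
Stationarity (grad_x L = 0): Q x + c + A^T lambda = 0.
Primal feasibility: A x = b.

This gives the KKT block system:
  [ Q   A^T ] [ x     ]   [-c ]
  [ A    0  ] [ lambda ] = [ b ]

Solving the linear system:
  x*      = (1.2857, -1.7143)
  lambda* = (3.8095)
  f(x*)   = 18.2143

x* = (1.2857, -1.7143), lambda* = (3.8095)


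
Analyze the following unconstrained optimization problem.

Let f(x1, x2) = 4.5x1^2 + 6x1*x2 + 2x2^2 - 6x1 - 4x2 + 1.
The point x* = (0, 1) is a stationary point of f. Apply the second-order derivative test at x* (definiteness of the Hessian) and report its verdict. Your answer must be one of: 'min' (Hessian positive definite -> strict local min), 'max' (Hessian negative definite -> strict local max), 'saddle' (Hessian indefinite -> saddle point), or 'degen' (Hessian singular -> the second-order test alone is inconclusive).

Compute the Hessian H = grad^2 f:
  H = [[9, 6], [6, 4]]
Verify stationarity: grad f(x*) = H x* + g = (0, 0).
Eigenvalues of H: 0, 13.
H has a zero eigenvalue (singular; positive semidefinite but not definite), so H is neither positive definite, negative definite, nor indefinite. The second-order test alone is inconclusive -> degen.
(Indeed, f is constant along the null direction of H through x*, so x* is not a strict local extremum.)

degen


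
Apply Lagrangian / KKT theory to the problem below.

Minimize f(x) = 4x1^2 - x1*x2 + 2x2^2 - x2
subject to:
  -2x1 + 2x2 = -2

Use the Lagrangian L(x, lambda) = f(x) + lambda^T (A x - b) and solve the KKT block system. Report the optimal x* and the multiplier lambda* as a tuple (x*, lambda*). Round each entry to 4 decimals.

Form the Lagrangian:
  L(x, lambda) = (1/2) x^T Q x + c^T x + lambda^T (A x - b)
Stationarity (grad_x L = 0): Q x + c + A^T lambda = 0.
Primal feasibility: A x = b.

This gives the KKT block system:
  [ Q   A^T ] [ x     ]   [-c ]
  [ A    0  ] [ lambda ] = [ b ]

Solving the linear system:
  x*      = (0.4, -0.6)
  lambda* = (1.9)
  f(x*)   = 2.2

x* = (0.4, -0.6), lambda* = (1.9)


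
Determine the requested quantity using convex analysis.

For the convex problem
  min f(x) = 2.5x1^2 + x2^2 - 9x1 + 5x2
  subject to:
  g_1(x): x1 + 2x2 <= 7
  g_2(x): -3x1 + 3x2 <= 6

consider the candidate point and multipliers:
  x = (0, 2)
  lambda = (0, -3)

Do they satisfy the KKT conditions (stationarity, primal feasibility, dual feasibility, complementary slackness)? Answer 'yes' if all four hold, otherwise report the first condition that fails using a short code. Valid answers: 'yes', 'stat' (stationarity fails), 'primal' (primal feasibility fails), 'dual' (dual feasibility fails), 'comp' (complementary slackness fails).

Gradient of f: grad f(x) = Q x + c = (-9, 9)
Constraint values g_i(x) = a_i^T x - b_i:
  g_1((0, 2)) = -3
  g_2((0, 2)) = 0
Stationarity residual: grad f(x) + sum_i lambda_i a_i = (0, 0)
  -> stationarity OK
Primal feasibility (all g_i <= 0): OK
Dual feasibility (all lambda_i >= 0): FAILS
Complementary slackness (lambda_i * g_i(x) = 0 for all i): OK

Verdict: the first failing condition is dual_feasibility -> dual.

dual


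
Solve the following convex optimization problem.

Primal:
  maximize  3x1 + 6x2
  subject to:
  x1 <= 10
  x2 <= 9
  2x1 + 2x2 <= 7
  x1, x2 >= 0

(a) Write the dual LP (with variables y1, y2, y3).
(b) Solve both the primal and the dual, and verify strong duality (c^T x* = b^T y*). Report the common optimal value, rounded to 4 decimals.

The standard primal-dual pair for 'max c^T x s.t. A x <= b, x >= 0' is:
  Dual:  min b^T y  s.t.  A^T y >= c,  y >= 0.

So the dual LP is:
  minimize  10y1 + 9y2 + 7y3
  subject to:
    y1 + 2y3 >= 3
    y2 + 2y3 >= 6
    y1, y2, y3 >= 0

Solving the primal: x* = (0, 3.5).
  primal value c^T x* = 21.
Solving the dual: y* = (0, 0, 3).
  dual value b^T y* = 21.
Strong duality: c^T x* = b^T y*. Confirmed.

21


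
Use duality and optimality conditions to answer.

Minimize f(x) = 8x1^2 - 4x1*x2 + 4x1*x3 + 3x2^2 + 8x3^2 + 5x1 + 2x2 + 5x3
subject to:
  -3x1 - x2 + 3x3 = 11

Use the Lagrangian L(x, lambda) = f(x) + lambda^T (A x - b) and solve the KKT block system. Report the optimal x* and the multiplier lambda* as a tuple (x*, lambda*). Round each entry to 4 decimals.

Form the Lagrangian:
  L(x, lambda) = (1/2) x^T Q x + c^T x + lambda^T (A x - b)
Stationarity (grad_x L = 0): Q x + c + A^T lambda = 0.
Primal feasibility: A x = b.

This gives the KKT block system:
  [ Q   A^T ] [ x     ]   [-c ]
  [ A    0  ] [ lambda ] = [ b ]

Solving the linear system:
  x*      = (-1.9284, -2.3246, 0.9635)
  lambda* = (-4.2339)
  f(x*)   = 18.5497

x* = (-1.9284, -2.3246, 0.9635), lambda* = (-4.2339)


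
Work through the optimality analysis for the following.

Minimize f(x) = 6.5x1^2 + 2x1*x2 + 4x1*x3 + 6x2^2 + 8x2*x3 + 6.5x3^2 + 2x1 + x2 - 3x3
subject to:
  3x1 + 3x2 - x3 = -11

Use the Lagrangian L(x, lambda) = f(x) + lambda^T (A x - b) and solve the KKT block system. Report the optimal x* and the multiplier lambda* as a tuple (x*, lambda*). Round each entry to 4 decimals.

Form the Lagrangian:
  L(x, lambda) = (1/2) x^T Q x + c^T x + lambda^T (A x - b)
Stationarity (grad_x L = 0): Q x + c + A^T lambda = 0.
Primal feasibility: A x = b.

This gives the KKT block system:
  [ Q   A^T ] [ x     ]   [-c ]
  [ A    0  ] [ lambda ] = [ b ]

Solving the linear system:
  x*      = (-1.1095, -1.9041, 1.9592)
  lambda* = (2.7983)
  f(x*)   = 10.3905

x* = (-1.1095, -1.9041, 1.9592), lambda* = (2.7983)


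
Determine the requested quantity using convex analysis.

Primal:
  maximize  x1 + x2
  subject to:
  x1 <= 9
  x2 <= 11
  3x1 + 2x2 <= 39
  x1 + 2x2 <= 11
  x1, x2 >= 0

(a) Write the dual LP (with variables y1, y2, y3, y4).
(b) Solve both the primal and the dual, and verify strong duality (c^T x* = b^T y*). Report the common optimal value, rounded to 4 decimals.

The standard primal-dual pair for 'max c^T x s.t. A x <= b, x >= 0' is:
  Dual:  min b^T y  s.t.  A^T y >= c,  y >= 0.

So the dual LP is:
  minimize  9y1 + 11y2 + 39y3 + 11y4
  subject to:
    y1 + 3y3 + y4 >= 1
    y2 + 2y3 + 2y4 >= 1
    y1, y2, y3, y4 >= 0

Solving the primal: x* = (9, 1).
  primal value c^T x* = 10.
Solving the dual: y* = (0.5, 0, 0, 0.5).
  dual value b^T y* = 10.
Strong duality: c^T x* = b^T y*. Confirmed.

10


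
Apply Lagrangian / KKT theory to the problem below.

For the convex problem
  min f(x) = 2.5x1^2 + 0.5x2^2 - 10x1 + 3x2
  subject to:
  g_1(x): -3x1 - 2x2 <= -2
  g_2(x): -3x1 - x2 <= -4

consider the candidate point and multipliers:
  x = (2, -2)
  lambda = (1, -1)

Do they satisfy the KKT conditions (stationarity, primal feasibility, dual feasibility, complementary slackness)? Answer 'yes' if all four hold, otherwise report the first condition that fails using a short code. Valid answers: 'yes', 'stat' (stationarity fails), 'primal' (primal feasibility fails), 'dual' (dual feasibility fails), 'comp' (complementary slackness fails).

Gradient of f: grad f(x) = Q x + c = (0, 1)
Constraint values g_i(x) = a_i^T x - b_i:
  g_1((2, -2)) = 0
  g_2((2, -2)) = 0
Stationarity residual: grad f(x) + sum_i lambda_i a_i = (0, 0)
  -> stationarity OK
Primal feasibility (all g_i <= 0): OK
Dual feasibility (all lambda_i >= 0): FAILS
Complementary slackness (lambda_i * g_i(x) = 0 for all i): OK

Verdict: the first failing condition is dual_feasibility -> dual.

dual


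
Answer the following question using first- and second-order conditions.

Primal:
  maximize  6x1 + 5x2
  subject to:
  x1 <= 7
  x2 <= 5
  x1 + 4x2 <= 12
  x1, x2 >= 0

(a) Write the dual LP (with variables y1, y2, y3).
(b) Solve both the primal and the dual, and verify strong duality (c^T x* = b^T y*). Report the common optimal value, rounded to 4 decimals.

The standard primal-dual pair for 'max c^T x s.t. A x <= b, x >= 0' is:
  Dual:  min b^T y  s.t.  A^T y >= c,  y >= 0.

So the dual LP is:
  minimize  7y1 + 5y2 + 12y3
  subject to:
    y1 + y3 >= 6
    y2 + 4y3 >= 5
    y1, y2, y3 >= 0

Solving the primal: x* = (7, 1.25).
  primal value c^T x* = 48.25.
Solving the dual: y* = (4.75, 0, 1.25).
  dual value b^T y* = 48.25.
Strong duality: c^T x* = b^T y*. Confirmed.

48.25


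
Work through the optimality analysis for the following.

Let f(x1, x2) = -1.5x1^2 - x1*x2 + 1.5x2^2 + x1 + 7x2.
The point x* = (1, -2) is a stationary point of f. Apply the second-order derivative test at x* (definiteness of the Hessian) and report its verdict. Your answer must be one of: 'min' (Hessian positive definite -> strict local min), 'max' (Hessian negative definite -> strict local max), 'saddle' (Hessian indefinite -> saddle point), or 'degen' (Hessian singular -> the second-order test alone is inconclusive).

Compute the Hessian H = grad^2 f:
  H = [[-3, -1], [-1, 3]]
Verify stationarity: grad f(x*) = H x* + g = (0, 0).
Eigenvalues of H: -3.1623, 3.1623.
Eigenvalues have mixed signs, so H is indefinite -> x* is a saddle point.

saddle


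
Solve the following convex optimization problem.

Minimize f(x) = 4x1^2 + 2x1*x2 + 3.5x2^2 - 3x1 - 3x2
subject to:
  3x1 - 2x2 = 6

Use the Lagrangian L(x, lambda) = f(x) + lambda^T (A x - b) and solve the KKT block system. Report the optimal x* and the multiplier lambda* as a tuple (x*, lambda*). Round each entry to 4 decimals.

Form the Lagrangian:
  L(x, lambda) = (1/2) x^T Q x + c^T x + lambda^T (A x - b)
Stationarity (grad_x L = 0): Q x + c + A^T lambda = 0.
Primal feasibility: A x = b.

This gives the KKT block system:
  [ Q   A^T ] [ x     ]   [-c ]
  [ A    0  ] [ lambda ] = [ b ]

Solving the linear system:
  x*      = (1.5126, -0.7311)
  lambda* = (-2.5462)
  f(x*)   = 6.4664

x* = (1.5126, -0.7311), lambda* = (-2.5462)


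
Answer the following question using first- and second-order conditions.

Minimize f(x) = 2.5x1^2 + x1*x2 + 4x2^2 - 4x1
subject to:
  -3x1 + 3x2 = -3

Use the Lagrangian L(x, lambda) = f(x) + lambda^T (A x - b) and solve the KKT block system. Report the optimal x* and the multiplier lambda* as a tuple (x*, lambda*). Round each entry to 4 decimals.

Form the Lagrangian:
  L(x, lambda) = (1/2) x^T Q x + c^T x + lambda^T (A x - b)
Stationarity (grad_x L = 0): Q x + c + A^T lambda = 0.
Primal feasibility: A x = b.

This gives the KKT block system:
  [ Q   A^T ] [ x     ]   [-c ]
  [ A    0  ] [ lambda ] = [ b ]

Solving the linear system:
  x*      = (0.8667, -0.1333)
  lambda* = (0.0667)
  f(x*)   = -1.6333

x* = (0.8667, -0.1333), lambda* = (0.0667)


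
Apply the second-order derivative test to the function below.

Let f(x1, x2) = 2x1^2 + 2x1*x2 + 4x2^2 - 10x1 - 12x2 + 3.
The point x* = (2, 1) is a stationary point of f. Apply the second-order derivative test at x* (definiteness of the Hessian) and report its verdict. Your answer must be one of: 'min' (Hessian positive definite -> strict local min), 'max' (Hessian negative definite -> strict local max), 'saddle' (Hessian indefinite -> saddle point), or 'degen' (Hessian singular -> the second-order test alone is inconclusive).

Compute the Hessian H = grad^2 f:
  H = [[4, 2], [2, 8]]
Verify stationarity: grad f(x*) = H x* + g = (0, 0).
Eigenvalues of H: 3.1716, 8.8284.
Both eigenvalues > 0, so H is positive definite -> x* is a strict local min.

min


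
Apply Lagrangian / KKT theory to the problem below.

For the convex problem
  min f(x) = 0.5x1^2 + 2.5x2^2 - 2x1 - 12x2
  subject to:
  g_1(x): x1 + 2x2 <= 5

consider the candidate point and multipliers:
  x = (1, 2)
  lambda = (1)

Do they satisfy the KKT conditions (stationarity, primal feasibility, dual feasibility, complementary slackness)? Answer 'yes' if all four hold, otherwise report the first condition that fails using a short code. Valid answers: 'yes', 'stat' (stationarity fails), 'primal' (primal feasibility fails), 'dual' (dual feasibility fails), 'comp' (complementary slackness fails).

Gradient of f: grad f(x) = Q x + c = (-1, -2)
Constraint values g_i(x) = a_i^T x - b_i:
  g_1((1, 2)) = 0
Stationarity residual: grad f(x) + sum_i lambda_i a_i = (0, 0)
  -> stationarity OK
Primal feasibility (all g_i <= 0): OK
Dual feasibility (all lambda_i >= 0): OK
Complementary slackness (lambda_i * g_i(x) = 0 for all i): OK

Verdict: yes, KKT holds.

yes


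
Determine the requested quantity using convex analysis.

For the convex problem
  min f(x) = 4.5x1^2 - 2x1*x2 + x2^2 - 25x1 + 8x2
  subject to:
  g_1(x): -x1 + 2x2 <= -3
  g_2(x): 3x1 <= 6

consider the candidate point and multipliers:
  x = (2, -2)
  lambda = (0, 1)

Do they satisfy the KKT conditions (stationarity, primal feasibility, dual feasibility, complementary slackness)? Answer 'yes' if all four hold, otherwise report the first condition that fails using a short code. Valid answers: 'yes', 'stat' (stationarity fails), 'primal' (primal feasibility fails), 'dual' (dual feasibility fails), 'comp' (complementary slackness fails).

Gradient of f: grad f(x) = Q x + c = (-3, 0)
Constraint values g_i(x) = a_i^T x - b_i:
  g_1((2, -2)) = -3
  g_2((2, -2)) = 0
Stationarity residual: grad f(x) + sum_i lambda_i a_i = (0, 0)
  -> stationarity OK
Primal feasibility (all g_i <= 0): OK
Dual feasibility (all lambda_i >= 0): OK
Complementary slackness (lambda_i * g_i(x) = 0 for all i): OK

Verdict: yes, KKT holds.

yes


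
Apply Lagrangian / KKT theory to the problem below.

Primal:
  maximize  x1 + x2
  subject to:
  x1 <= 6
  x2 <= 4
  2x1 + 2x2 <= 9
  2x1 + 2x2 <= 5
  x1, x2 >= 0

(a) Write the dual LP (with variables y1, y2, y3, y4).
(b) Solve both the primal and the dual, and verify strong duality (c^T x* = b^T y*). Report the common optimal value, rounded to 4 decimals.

The standard primal-dual pair for 'max c^T x s.t. A x <= b, x >= 0' is:
  Dual:  min b^T y  s.t.  A^T y >= c,  y >= 0.

So the dual LP is:
  minimize  6y1 + 4y2 + 9y3 + 5y4
  subject to:
    y1 + 2y3 + 2y4 >= 1
    y2 + 2y3 + 2y4 >= 1
    y1, y2, y3, y4 >= 0

Solving the primal: x* = (2.5, 0).
  primal value c^T x* = 2.5.
Solving the dual: y* = (0, 0, 0, 0.5).
  dual value b^T y* = 2.5.
Strong duality: c^T x* = b^T y*. Confirmed.

2.5


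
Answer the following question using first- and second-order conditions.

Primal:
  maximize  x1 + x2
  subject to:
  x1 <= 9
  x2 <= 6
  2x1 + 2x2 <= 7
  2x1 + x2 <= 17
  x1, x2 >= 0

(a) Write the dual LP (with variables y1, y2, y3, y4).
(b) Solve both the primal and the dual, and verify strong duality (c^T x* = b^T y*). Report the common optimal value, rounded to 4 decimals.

The standard primal-dual pair for 'max c^T x s.t. A x <= b, x >= 0' is:
  Dual:  min b^T y  s.t.  A^T y >= c,  y >= 0.

So the dual LP is:
  minimize  9y1 + 6y2 + 7y3 + 17y4
  subject to:
    y1 + 2y3 + 2y4 >= 1
    y2 + 2y3 + y4 >= 1
    y1, y2, y3, y4 >= 0

Solving the primal: x* = (3.5, 0).
  primal value c^T x* = 3.5.
Solving the dual: y* = (0, 0, 0.5, 0).
  dual value b^T y* = 3.5.
Strong duality: c^T x* = b^T y*. Confirmed.

3.5


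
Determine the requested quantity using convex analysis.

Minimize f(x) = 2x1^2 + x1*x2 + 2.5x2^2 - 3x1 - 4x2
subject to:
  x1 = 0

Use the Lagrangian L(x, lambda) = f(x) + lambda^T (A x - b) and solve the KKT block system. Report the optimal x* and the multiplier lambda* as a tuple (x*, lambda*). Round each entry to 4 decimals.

Form the Lagrangian:
  L(x, lambda) = (1/2) x^T Q x + c^T x + lambda^T (A x - b)
Stationarity (grad_x L = 0): Q x + c + A^T lambda = 0.
Primal feasibility: A x = b.

This gives the KKT block system:
  [ Q   A^T ] [ x     ]   [-c ]
  [ A    0  ] [ lambda ] = [ b ]

Solving the linear system:
  x*      = (0, 0.8)
  lambda* = (2.2)
  f(x*)   = -1.6

x* = (0, 0.8), lambda* = (2.2)


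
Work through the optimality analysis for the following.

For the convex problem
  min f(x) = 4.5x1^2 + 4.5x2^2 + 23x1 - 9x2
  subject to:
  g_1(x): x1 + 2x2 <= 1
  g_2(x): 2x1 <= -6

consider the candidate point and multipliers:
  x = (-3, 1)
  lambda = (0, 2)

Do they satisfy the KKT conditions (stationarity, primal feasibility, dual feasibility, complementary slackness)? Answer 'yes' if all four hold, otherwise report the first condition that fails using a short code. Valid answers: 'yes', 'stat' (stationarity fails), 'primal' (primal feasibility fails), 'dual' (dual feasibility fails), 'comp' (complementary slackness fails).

Gradient of f: grad f(x) = Q x + c = (-4, 0)
Constraint values g_i(x) = a_i^T x - b_i:
  g_1((-3, 1)) = -2
  g_2((-3, 1)) = 0
Stationarity residual: grad f(x) + sum_i lambda_i a_i = (0, 0)
  -> stationarity OK
Primal feasibility (all g_i <= 0): OK
Dual feasibility (all lambda_i >= 0): OK
Complementary slackness (lambda_i * g_i(x) = 0 for all i): OK

Verdict: yes, KKT holds.

yes


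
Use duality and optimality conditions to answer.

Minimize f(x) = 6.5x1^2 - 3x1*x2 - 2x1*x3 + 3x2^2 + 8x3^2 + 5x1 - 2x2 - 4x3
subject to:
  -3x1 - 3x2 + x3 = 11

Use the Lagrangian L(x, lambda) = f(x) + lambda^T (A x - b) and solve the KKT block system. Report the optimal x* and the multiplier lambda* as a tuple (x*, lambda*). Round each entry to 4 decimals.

Form the Lagrangian:
  L(x, lambda) = (1/2) x^T Q x + c^T x + lambda^T (A x - b)
Stationarity (grad_x L = 0): Q x + c + A^T lambda = 0.
Primal feasibility: A x = b.

This gives the KKT block system:
  [ Q   A^T ] [ x     ]   [-c ]
  [ A    0  ] [ lambda ] = [ b ]

Solving the linear system:
  x*      = (-1.5489, -2.0326, 0.2553)
  lambda* = (-3.183)
  f(x*)   = 15.156

x* = (-1.5489, -2.0326, 0.2553), lambda* = (-3.183)


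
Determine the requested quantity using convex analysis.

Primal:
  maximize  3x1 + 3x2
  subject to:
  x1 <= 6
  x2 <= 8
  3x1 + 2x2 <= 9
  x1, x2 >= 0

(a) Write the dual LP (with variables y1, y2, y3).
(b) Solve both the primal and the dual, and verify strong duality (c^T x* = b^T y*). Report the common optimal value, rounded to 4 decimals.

The standard primal-dual pair for 'max c^T x s.t. A x <= b, x >= 0' is:
  Dual:  min b^T y  s.t.  A^T y >= c,  y >= 0.

So the dual LP is:
  minimize  6y1 + 8y2 + 9y3
  subject to:
    y1 + 3y3 >= 3
    y2 + 2y3 >= 3
    y1, y2, y3 >= 0

Solving the primal: x* = (0, 4.5).
  primal value c^T x* = 13.5.
Solving the dual: y* = (0, 0, 1.5).
  dual value b^T y* = 13.5.
Strong duality: c^T x* = b^T y*. Confirmed.

13.5


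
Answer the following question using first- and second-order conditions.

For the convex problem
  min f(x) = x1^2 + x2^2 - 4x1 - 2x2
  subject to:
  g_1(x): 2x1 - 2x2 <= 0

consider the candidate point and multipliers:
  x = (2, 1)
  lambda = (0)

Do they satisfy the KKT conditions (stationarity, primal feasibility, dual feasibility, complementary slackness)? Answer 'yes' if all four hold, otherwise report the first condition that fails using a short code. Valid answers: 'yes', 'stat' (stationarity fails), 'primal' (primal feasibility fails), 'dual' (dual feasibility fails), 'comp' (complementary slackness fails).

Gradient of f: grad f(x) = Q x + c = (0, 0)
Constraint values g_i(x) = a_i^T x - b_i:
  g_1((2, 1)) = 2
Stationarity residual: grad f(x) + sum_i lambda_i a_i = (0, 0)
  -> stationarity OK
Primal feasibility (all g_i <= 0): FAILS
Dual feasibility (all lambda_i >= 0): OK
Complementary slackness (lambda_i * g_i(x) = 0 for all i): OK

Verdict: the first failing condition is primal_feasibility -> primal.

primal


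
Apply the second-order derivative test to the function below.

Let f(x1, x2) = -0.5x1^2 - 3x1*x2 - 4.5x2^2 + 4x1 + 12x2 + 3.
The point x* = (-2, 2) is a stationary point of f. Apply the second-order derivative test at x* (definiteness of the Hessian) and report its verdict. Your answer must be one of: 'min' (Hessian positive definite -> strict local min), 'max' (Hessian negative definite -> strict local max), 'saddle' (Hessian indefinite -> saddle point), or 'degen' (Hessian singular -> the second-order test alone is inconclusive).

Compute the Hessian H = grad^2 f:
  H = [[-1, -3], [-3, -9]]
Verify stationarity: grad f(x*) = H x* + g = (0, 0).
Eigenvalues of H: -10, 0.
H has a zero eigenvalue (singular; negative semidefinite but not definite), so H is neither positive definite, negative definite, nor indefinite. The second-order test alone is inconclusive -> degen.
(Indeed, f is constant along the null direction of H through x*, so x* is not a strict local extremum.)

degen


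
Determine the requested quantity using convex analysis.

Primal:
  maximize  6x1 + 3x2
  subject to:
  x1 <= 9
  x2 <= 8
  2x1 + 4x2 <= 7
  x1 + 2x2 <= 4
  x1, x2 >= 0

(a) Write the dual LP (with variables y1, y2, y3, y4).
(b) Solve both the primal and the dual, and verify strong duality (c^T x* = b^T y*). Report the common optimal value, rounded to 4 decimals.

The standard primal-dual pair for 'max c^T x s.t. A x <= b, x >= 0' is:
  Dual:  min b^T y  s.t.  A^T y >= c,  y >= 0.

So the dual LP is:
  minimize  9y1 + 8y2 + 7y3 + 4y4
  subject to:
    y1 + 2y3 + y4 >= 6
    y2 + 4y3 + 2y4 >= 3
    y1, y2, y3, y4 >= 0

Solving the primal: x* = (3.5, 0).
  primal value c^T x* = 21.
Solving the dual: y* = (0, 0, 3, 0).
  dual value b^T y* = 21.
Strong duality: c^T x* = b^T y*. Confirmed.

21


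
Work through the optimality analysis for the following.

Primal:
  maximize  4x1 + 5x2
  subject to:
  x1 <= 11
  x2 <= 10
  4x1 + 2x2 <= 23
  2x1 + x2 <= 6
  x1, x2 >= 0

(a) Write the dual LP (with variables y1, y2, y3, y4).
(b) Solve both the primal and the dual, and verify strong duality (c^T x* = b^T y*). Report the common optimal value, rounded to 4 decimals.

The standard primal-dual pair for 'max c^T x s.t. A x <= b, x >= 0' is:
  Dual:  min b^T y  s.t.  A^T y >= c,  y >= 0.

So the dual LP is:
  minimize  11y1 + 10y2 + 23y3 + 6y4
  subject to:
    y1 + 4y3 + 2y4 >= 4
    y2 + 2y3 + y4 >= 5
    y1, y2, y3, y4 >= 0

Solving the primal: x* = (0, 6).
  primal value c^T x* = 30.
Solving the dual: y* = (0, 0, 0, 5).
  dual value b^T y* = 30.
Strong duality: c^T x* = b^T y*. Confirmed.

30


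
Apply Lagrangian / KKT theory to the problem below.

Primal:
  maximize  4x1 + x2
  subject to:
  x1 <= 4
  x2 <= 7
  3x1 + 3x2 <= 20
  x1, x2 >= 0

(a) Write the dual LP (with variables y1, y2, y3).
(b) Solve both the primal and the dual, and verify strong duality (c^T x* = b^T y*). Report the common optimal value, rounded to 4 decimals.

The standard primal-dual pair for 'max c^T x s.t. A x <= b, x >= 0' is:
  Dual:  min b^T y  s.t.  A^T y >= c,  y >= 0.

So the dual LP is:
  minimize  4y1 + 7y2 + 20y3
  subject to:
    y1 + 3y3 >= 4
    y2 + 3y3 >= 1
    y1, y2, y3 >= 0

Solving the primal: x* = (4, 2.6667).
  primal value c^T x* = 18.6667.
Solving the dual: y* = (3, 0, 0.3333).
  dual value b^T y* = 18.6667.
Strong duality: c^T x* = b^T y*. Confirmed.

18.6667


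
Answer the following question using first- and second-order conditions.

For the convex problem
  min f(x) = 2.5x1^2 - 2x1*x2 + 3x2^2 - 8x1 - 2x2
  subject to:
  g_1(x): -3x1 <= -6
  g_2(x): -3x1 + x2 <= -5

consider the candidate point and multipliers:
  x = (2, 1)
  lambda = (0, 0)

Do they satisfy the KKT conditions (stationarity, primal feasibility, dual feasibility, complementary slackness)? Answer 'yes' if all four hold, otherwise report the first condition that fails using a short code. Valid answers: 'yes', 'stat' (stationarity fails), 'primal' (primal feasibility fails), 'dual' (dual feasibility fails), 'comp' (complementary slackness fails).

Gradient of f: grad f(x) = Q x + c = (0, 0)
Constraint values g_i(x) = a_i^T x - b_i:
  g_1((2, 1)) = 0
  g_2((2, 1)) = 0
Stationarity residual: grad f(x) + sum_i lambda_i a_i = (0, 0)
  -> stationarity OK
Primal feasibility (all g_i <= 0): OK
Dual feasibility (all lambda_i >= 0): OK
Complementary slackness (lambda_i * g_i(x) = 0 for all i): OK

Verdict: yes, KKT holds.

yes


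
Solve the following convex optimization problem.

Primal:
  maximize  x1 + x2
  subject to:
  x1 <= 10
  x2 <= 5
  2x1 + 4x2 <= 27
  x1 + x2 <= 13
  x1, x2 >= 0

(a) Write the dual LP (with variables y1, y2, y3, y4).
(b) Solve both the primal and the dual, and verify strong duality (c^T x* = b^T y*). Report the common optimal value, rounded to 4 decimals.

The standard primal-dual pair for 'max c^T x s.t. A x <= b, x >= 0' is:
  Dual:  min b^T y  s.t.  A^T y >= c,  y >= 0.

So the dual LP is:
  minimize  10y1 + 5y2 + 27y3 + 13y4
  subject to:
    y1 + 2y3 + y4 >= 1
    y2 + 4y3 + y4 >= 1
    y1, y2, y3, y4 >= 0

Solving the primal: x* = (10, 1.75).
  primal value c^T x* = 11.75.
Solving the dual: y* = (0.5, 0, 0.25, 0).
  dual value b^T y* = 11.75.
Strong duality: c^T x* = b^T y*. Confirmed.

11.75


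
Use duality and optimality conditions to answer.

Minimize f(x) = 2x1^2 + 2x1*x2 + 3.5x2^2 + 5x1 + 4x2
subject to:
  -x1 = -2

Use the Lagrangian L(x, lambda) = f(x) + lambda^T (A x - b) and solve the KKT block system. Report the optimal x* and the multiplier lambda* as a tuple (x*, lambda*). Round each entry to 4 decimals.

Form the Lagrangian:
  L(x, lambda) = (1/2) x^T Q x + c^T x + lambda^T (A x - b)
Stationarity (grad_x L = 0): Q x + c + A^T lambda = 0.
Primal feasibility: A x = b.

This gives the KKT block system:
  [ Q   A^T ] [ x     ]   [-c ]
  [ A    0  ] [ lambda ] = [ b ]

Solving the linear system:
  x*      = (2, -1.1429)
  lambda* = (10.7143)
  f(x*)   = 13.4286

x* = (2, -1.1429), lambda* = (10.7143)


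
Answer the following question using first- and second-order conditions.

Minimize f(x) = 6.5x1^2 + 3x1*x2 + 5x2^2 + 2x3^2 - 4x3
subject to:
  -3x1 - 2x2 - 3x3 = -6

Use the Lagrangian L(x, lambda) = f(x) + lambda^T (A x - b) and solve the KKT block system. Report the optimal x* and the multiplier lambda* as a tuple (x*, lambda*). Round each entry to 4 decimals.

Form the Lagrangian:
  L(x, lambda) = (1/2) x^T Q x + c^T x + lambda^T (A x - b)
Stationarity (grad_x L = 0): Q x + c + A^T lambda = 0.
Primal feasibility: A x = b.

This gives the KKT block system:
  [ Q   A^T ] [ x     ]   [-c ]
  [ A    0  ] [ lambda ] = [ b ]

Solving the linear system:
  x*      = (0.1904, 0.1348, 1.7198)
  lambda* = (0.9597)
  f(x*)   = -0.5605

x* = (0.1904, 0.1348, 1.7198), lambda* = (0.9597)


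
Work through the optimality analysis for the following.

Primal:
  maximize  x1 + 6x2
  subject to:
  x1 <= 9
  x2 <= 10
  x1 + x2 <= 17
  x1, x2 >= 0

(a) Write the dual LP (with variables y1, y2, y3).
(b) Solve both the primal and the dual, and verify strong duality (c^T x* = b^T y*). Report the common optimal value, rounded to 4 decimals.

The standard primal-dual pair for 'max c^T x s.t. A x <= b, x >= 0' is:
  Dual:  min b^T y  s.t.  A^T y >= c,  y >= 0.

So the dual LP is:
  minimize  9y1 + 10y2 + 17y3
  subject to:
    y1 + y3 >= 1
    y2 + y3 >= 6
    y1, y2, y3 >= 0

Solving the primal: x* = (7, 10).
  primal value c^T x* = 67.
Solving the dual: y* = (0, 5, 1).
  dual value b^T y* = 67.
Strong duality: c^T x* = b^T y*. Confirmed.

67


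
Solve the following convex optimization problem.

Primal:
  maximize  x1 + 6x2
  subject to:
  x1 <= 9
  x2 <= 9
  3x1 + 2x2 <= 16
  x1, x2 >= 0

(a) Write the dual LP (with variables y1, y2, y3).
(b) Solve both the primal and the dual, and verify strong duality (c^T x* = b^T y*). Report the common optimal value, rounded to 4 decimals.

The standard primal-dual pair for 'max c^T x s.t. A x <= b, x >= 0' is:
  Dual:  min b^T y  s.t.  A^T y >= c,  y >= 0.

So the dual LP is:
  minimize  9y1 + 9y2 + 16y3
  subject to:
    y1 + 3y3 >= 1
    y2 + 2y3 >= 6
    y1, y2, y3 >= 0

Solving the primal: x* = (0, 8).
  primal value c^T x* = 48.
Solving the dual: y* = (0, 0, 3).
  dual value b^T y* = 48.
Strong duality: c^T x* = b^T y*. Confirmed.

48


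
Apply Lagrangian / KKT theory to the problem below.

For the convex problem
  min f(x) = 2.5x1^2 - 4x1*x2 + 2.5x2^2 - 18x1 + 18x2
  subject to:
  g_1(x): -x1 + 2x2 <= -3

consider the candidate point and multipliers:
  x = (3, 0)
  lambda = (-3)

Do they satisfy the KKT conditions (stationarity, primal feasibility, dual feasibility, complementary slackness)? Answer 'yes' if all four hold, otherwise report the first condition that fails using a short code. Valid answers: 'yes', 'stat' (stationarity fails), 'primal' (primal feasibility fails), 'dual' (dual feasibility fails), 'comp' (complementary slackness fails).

Gradient of f: grad f(x) = Q x + c = (-3, 6)
Constraint values g_i(x) = a_i^T x - b_i:
  g_1((3, 0)) = 0
Stationarity residual: grad f(x) + sum_i lambda_i a_i = (0, 0)
  -> stationarity OK
Primal feasibility (all g_i <= 0): OK
Dual feasibility (all lambda_i >= 0): FAILS
Complementary slackness (lambda_i * g_i(x) = 0 for all i): OK

Verdict: the first failing condition is dual_feasibility -> dual.

dual


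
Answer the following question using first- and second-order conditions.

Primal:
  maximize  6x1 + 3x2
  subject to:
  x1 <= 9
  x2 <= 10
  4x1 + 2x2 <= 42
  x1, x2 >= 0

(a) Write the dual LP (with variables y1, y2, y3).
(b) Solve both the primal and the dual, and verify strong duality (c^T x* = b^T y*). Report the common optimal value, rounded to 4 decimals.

The standard primal-dual pair for 'max c^T x s.t. A x <= b, x >= 0' is:
  Dual:  min b^T y  s.t.  A^T y >= c,  y >= 0.

So the dual LP is:
  minimize  9y1 + 10y2 + 42y3
  subject to:
    y1 + 4y3 >= 6
    y2 + 2y3 >= 3
    y1, y2, y3 >= 0

Solving the primal: x* = (5.5, 10).
  primal value c^T x* = 63.
Solving the dual: y* = (0, 0, 1.5).
  dual value b^T y* = 63.
Strong duality: c^T x* = b^T y*. Confirmed.

63


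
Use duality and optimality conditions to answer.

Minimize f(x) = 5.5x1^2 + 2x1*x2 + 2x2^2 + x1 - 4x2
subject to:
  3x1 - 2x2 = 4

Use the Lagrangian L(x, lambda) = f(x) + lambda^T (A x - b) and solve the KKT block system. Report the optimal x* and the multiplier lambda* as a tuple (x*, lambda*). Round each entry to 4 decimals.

Form the Lagrangian:
  L(x, lambda) = (1/2) x^T Q x + c^T x + lambda^T (A x - b)
Stationarity (grad_x L = 0): Q x + c + A^T lambda = 0.
Primal feasibility: A x = b.

This gives the KKT block system:
  [ Q   A^T ] [ x     ]   [-c ]
  [ A    0  ] [ lambda ] = [ b ]

Solving the linear system:
  x*      = (0.8077, -0.7885)
  lambda* = (-2.7692)
  f(x*)   = 7.5192

x* = (0.8077, -0.7885), lambda* = (-2.7692)


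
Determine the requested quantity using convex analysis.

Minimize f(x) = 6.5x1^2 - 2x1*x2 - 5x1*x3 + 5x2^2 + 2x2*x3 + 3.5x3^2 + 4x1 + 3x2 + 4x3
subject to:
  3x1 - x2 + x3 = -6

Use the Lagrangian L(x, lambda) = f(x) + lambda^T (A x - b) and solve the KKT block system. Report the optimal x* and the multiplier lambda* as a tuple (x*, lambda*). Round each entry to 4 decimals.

Form the Lagrangian:
  L(x, lambda) = (1/2) x^T Q x + c^T x + lambda^T (A x - b)
Stationarity (grad_x L = 0): Q x + c + A^T lambda = 0.
Primal feasibility: A x = b.

This gives the KKT block system:
  [ Q   A^T ] [ x     ]   [-c ]
  [ A    0  ] [ lambda ] = [ b ]

Solving the linear system:
  x*      = (-1.4112, -0.0467, -1.8131)
  lambda* = (1.729)
  f(x*)   = -1.3318

x* = (-1.4112, -0.0467, -1.8131), lambda* = (1.729)


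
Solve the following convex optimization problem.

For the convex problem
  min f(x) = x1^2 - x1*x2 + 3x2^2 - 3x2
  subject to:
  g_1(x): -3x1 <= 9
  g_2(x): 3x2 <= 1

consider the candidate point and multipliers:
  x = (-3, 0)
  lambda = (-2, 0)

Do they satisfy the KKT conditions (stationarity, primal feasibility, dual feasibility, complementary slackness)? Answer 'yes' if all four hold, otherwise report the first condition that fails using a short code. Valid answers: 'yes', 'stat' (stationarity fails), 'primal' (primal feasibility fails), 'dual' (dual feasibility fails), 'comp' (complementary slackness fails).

Gradient of f: grad f(x) = Q x + c = (-6, 0)
Constraint values g_i(x) = a_i^T x - b_i:
  g_1((-3, 0)) = 0
  g_2((-3, 0)) = -1
Stationarity residual: grad f(x) + sum_i lambda_i a_i = (0, 0)
  -> stationarity OK
Primal feasibility (all g_i <= 0): OK
Dual feasibility (all lambda_i >= 0): FAILS
Complementary slackness (lambda_i * g_i(x) = 0 for all i): OK

Verdict: the first failing condition is dual_feasibility -> dual.

dual


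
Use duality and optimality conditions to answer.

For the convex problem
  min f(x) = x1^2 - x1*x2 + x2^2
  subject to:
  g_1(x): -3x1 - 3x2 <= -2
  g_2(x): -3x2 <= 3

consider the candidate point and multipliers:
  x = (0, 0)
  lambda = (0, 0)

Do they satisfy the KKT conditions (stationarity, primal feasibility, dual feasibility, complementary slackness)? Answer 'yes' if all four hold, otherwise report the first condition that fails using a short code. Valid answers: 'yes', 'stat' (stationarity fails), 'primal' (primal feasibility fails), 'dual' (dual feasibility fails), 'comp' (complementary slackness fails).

Gradient of f: grad f(x) = Q x + c = (0, 0)
Constraint values g_i(x) = a_i^T x - b_i:
  g_1((0, 0)) = 2
  g_2((0, 0)) = -3
Stationarity residual: grad f(x) + sum_i lambda_i a_i = (0, 0)
  -> stationarity OK
Primal feasibility (all g_i <= 0): FAILS
Dual feasibility (all lambda_i >= 0): OK
Complementary slackness (lambda_i * g_i(x) = 0 for all i): OK

Verdict: the first failing condition is primal_feasibility -> primal.

primal
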